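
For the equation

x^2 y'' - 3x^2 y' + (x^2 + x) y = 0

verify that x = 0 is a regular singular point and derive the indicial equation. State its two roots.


Divide by x^2 to reach normal form y'' + P_1(x) y' + P_2(x) y = 0 with P_1(x) = -3 and P_2(x) = 1 + 1/x.
x = 0 is a singular point because the y-coefficient 1 + 1/x has a pole at x = 0.
It is a regular singular point because x P_1(x) = p(x) = -3x and x^2 P_2(x) = q(x) = x^2 + x are polynomials, hence analytic at x = 0.
p(0) = 0,  q(0) = 0.
Indicial equation: r(r-1) + p(0) r + q(0) = 0, i.e. r^2 + (p(0) - 1) r + q(0) = 0, i.e. r^2 - 1 r = 0.
Discriminant: (-1)^2 - 4(0) = 1, so r = (1 ± 1)/2.
Solving: r_1 = 1, r_2 = 0.

indicial: r^2 - 1 r = 0; roots r_1 = 1, r_2 = 0


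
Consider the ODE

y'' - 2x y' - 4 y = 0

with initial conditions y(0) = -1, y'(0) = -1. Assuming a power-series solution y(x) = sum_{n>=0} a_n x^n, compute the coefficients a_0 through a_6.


Ansatz: y(x) = sum_{n>=0} a_n x^n, so y'(x) = sum_{n>=1} n a_n x^(n-1) and y''(x) = sum_{n>=2} n(n-1) a_n x^(n-2).
Substitute into P(x) y'' + Q(x) y' + R(x) y = 0 with P(x) = 1, Q(x) = -2x, R(x) = -4, and match powers of x.
Initial conditions: a_0 = -1, a_1 = -1.
Setting the coefficient of each power of x to zero and solving order by order (substituting the coefficients already found):
  x^0: 2 a_2 - 4 a_0 = 0  ->  2 a_2 = 4 a_0 = -4  ->  a_2 = -2
  x^1: 6 a_3 - 6 a_1 = 0  ->  6 a_3 = 6 a_1 = -6  ->  a_3 = -1
  x^2: 12 a_4 - 8 a_2 = 0  ->  12 a_4 = 8 a_2 = -16  ->  a_4 = -4/3
  x^3: 20 a_5 - 10 a_3 = 0  ->  20 a_5 = 10 a_3 = -10  ->  a_5 = -1/2
  x^4: 30 a_6 - 12 a_4 = 0  ->  30 a_6 = 12 a_4 = -16  ->  a_6 = -8/15
Truncated series: y(x) = -1 - x - 2 x^2 - x^3 - (4/3) x^4 - (1/2) x^5 - (8/15) x^6 + O(x^7).

a_0 = -1; a_1 = -1; a_2 = -2; a_3 = -1; a_4 = -4/3; a_5 = -1/2; a_6 = -8/15


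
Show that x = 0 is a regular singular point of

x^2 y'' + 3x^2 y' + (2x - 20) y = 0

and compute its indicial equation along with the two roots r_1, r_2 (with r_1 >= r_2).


Divide by x^2 to reach normal form y'' + P_1(x) y' + P_2(x) y = 0 with P_1(x) = 3 and P_2(x) = 2/x - 20/x^2.
x = 0 is a singular point because the y-coefficient 2/x - 20/x^2 has a pole at x = 0.
It is a regular singular point because x P_1(x) = p(x) = 3x and x^2 P_2(x) = q(x) = 2x - 20 are polynomials, hence analytic at x = 0.
p(0) = 0,  q(0) = -20.
Indicial equation: r(r-1) + p(0) r + q(0) = 0, i.e. r^2 + (p(0) - 1) r + q(0) = 0, i.e. r^2 - 1 r - 20 = 0.
Discriminant: (-1)^2 - 4(-20) = 81, so r = (1 ± 9)/2.
Solving: r_1 = 5, r_2 = -4.

indicial: r^2 - 1 r - 20 = 0; roots r_1 = 5, r_2 = -4


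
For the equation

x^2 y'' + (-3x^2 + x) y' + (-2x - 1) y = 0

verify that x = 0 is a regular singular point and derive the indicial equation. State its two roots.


Divide by x^2 to reach normal form y'' + P_1(x) y' + P_2(x) y = 0 with P_1(x) = -3 + 1/x and P_2(x) = -2/x - 1/x^2.
x = 0 is a singular point because the y'-coefficient -3 + 1/x has a pole at x = 0 and the y-coefficient -2/x - 1/x^2 has a pole at x = 0.
It is a regular singular point because x P_1(x) = p(x) = 1 - 3x and x^2 P_2(x) = q(x) = -2x - 1 are polynomials, hence analytic at x = 0.
p(0) = 1,  q(0) = -1.
Indicial equation: r(r-1) + p(0) r + q(0) = 0, i.e. r^2 + (p(0) - 1) r + q(0) = 0, i.e. r^2 - 1 = 0.
Discriminant: (0)^2 - 4(-1) = 4, so r = (0 ± 2)/2.
Solving: r_1 = 1, r_2 = -1.

indicial: r^2 - 1 = 0; roots r_1 = 1, r_2 = -1


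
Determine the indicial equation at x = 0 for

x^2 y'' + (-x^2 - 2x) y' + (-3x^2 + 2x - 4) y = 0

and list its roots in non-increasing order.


Divide by x^2 to reach normal form y'' + P_1(x) y' + P_2(x) y = 0 with P_1(x) = -1 - 2/x and P_2(x) = -3 + 2/x - 4/x^2.
x = 0 is a singular point because the y'-coefficient -1 - 2/x has a pole at x = 0 and the y-coefficient -3 + 2/x - 4/x^2 has a pole at x = 0.
It is a regular singular point because x P_1(x) = p(x) = -x - 2 and x^2 P_2(x) = q(x) = -3x^2 + 2x - 4 are polynomials, hence analytic at x = 0.
p(0) = -2,  q(0) = -4.
Indicial equation: r(r-1) + p(0) r + q(0) = 0, i.e. r^2 + (p(0) - 1) r + q(0) = 0, i.e. r^2 - 3 r - 4 = 0.
Discriminant: (-3)^2 - 4(-4) = 25, so r = (3 ± 5)/2.
Solving: r_1 = 4, r_2 = -1.

indicial: r^2 - 3 r - 4 = 0; roots r_1 = 4, r_2 = -1


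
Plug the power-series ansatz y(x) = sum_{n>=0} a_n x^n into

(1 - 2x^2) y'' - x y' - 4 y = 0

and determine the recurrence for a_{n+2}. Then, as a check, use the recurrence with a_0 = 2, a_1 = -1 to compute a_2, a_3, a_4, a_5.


Substitute y = sum_n a_n x^n.
(1 - 2 x^2) y'' contributes (n+2)(n+1) a_{n+2} - 2 n(n-1) a_n at x^n.
-x y'(x) contributes -n a_n at x^n.
-4 y(x) contributes -4 a_n at x^n.
Matching x^n: (n+2)(n+1) a_{n+2} + (-2 n(n-1) - n - 4) a_n = 0.
Thus a_{n+2} = (2 n(n-1) + n + 4) / ((n+1)(n+2)) * a_n.

Check with a_0 = 2, a_1 = -1 (apply the recurrence for n = 0, 1, 2, 3): a_0 = 2, a_1 = -1, a_2 = 4, a_3 = -5/6, a_4 = 10/3, a_5 = -19/24.

a_(n+2) = (2 n(n-1) + n + 4) / ((n+1)(n+2)) * a_n; check: a_0 = 2, a_1 = -1, a_2 = 4, a_3 = -5/6, a_4 = 10/3, a_5 = -19/24


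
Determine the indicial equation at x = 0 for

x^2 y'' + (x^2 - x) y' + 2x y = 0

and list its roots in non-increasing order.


Divide by x^2 to reach normal form y'' + P_1(x) y' + P_2(x) y = 0 with P_1(x) = 1 - 1/x and P_2(x) = 2/x.
x = 0 is a singular point because the y'-coefficient 1 - 1/x has a pole at x = 0 and the y-coefficient 2/x has a pole at x = 0.
It is a regular singular point because x P_1(x) = p(x) = x - 1 and x^2 P_2(x) = q(x) = 2x are polynomials, hence analytic at x = 0.
p(0) = -1,  q(0) = 0.
Indicial equation: r(r-1) + p(0) r + q(0) = 0, i.e. r^2 + (p(0) - 1) r + q(0) = 0, i.e. r^2 - 2 r = 0.
Discriminant: (-2)^2 - 4(0) = 4, so r = (2 ± 2)/2.
Solving: r_1 = 2, r_2 = 0.

indicial: r^2 - 2 r = 0; roots r_1 = 2, r_2 = 0


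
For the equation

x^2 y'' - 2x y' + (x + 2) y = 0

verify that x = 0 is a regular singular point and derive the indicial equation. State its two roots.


Divide by x^2 to reach normal form y'' + P_1(x) y' + P_2(x) y = 0 with P_1(x) = -2/x and P_2(x) = 1/x + 2/x^2.
x = 0 is a singular point because the y'-coefficient -2/x has a pole at x = 0 and the y-coefficient 1/x + 2/x^2 has a pole at x = 0.
It is a regular singular point because x P_1(x) = p(x) = -2 and x^2 P_2(x) = q(x) = x + 2 are polynomials, hence analytic at x = 0.
p(0) = -2,  q(0) = 2.
Indicial equation: r(r-1) + p(0) r + q(0) = 0, i.e. r^2 + (p(0) - 1) r + q(0) = 0, i.e. r^2 - 3 r + 2 = 0.
Discriminant: (-3)^2 - 4(2) = 1, so r = (3 ± 1)/2.
Solving: r_1 = 2, r_2 = 1.

indicial: r^2 - 3 r + 2 = 0; roots r_1 = 2, r_2 = 1


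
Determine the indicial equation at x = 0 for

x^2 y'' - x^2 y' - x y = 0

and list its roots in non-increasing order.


Divide by x^2 to reach normal form y'' + P_1(x) y' + P_2(x) y = 0 with P_1(x) = -1 and P_2(x) = -1/x.
x = 0 is a singular point because the y-coefficient -1/x has a pole at x = 0.
It is a regular singular point because x P_1(x) = p(x) = -x and x^2 P_2(x) = q(x) = -x are polynomials, hence analytic at x = 0.
p(0) = 0,  q(0) = 0.
Indicial equation: r(r-1) + p(0) r + q(0) = 0, i.e. r^2 + (p(0) - 1) r + q(0) = 0, i.e. r^2 - 1 r = 0.
Discriminant: (-1)^2 - 4(0) = 1, so r = (1 ± 1)/2.
Solving: r_1 = 1, r_2 = 0.

indicial: r^2 - 1 r = 0; roots r_1 = 1, r_2 = 0


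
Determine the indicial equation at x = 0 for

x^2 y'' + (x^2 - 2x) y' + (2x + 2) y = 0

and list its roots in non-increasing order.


Divide by x^2 to reach normal form y'' + P_1(x) y' + P_2(x) y = 0 with P_1(x) = 1 - 2/x and P_2(x) = 2/x + 2/x^2.
x = 0 is a singular point because the y'-coefficient 1 - 2/x has a pole at x = 0 and the y-coefficient 2/x + 2/x^2 has a pole at x = 0.
It is a regular singular point because x P_1(x) = p(x) = x - 2 and x^2 P_2(x) = q(x) = 2x + 2 are polynomials, hence analytic at x = 0.
p(0) = -2,  q(0) = 2.
Indicial equation: r(r-1) + p(0) r + q(0) = 0, i.e. r^2 + (p(0) - 1) r + q(0) = 0, i.e. r^2 - 3 r + 2 = 0.
Discriminant: (-3)^2 - 4(2) = 1, so r = (3 ± 1)/2.
Solving: r_1 = 2, r_2 = 1.

indicial: r^2 - 3 r + 2 = 0; roots r_1 = 2, r_2 = 1


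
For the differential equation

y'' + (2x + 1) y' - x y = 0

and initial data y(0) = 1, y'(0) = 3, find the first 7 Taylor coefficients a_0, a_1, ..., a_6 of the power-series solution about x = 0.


Ansatz: y(x) = sum_{n>=0} a_n x^n, so y'(x) = sum_{n>=1} n a_n x^(n-1) and y''(x) = sum_{n>=2} n(n-1) a_n x^(n-2).
Substitute into P(x) y'' + Q(x) y' + R(x) y = 0 with P(x) = 1, Q(x) = 2x + 1, R(x) = -x, and match powers of x.
Initial conditions: a_0 = 1, a_1 = 3.
Setting the coefficient of each power of x to zero and solving order by order (substituting the coefficients already found):
  x^0: 2 a_2 + a_1 = 0  ->  2 a_2 = -a_1 = -3  ->  a_2 = -3/2
  x^1: 6 a_3 + 2 a_2 + 2 a_1 - a_0 = 0  ->  6 a_3 = -2 a_2 - 2 a_1 + a_0 = -2  ->  a_3 = -1/3
  x^2: 12 a_4 + 3 a_3 + 4 a_2 - a_1 = 0  ->  12 a_4 = -3 a_3 - 4 a_2 + a_1 = 10  ->  a_4 = 5/6
  x^3: 20 a_5 + 4 a_4 + 6 a_3 - a_2 = 0  ->  20 a_5 = -4 a_4 - 6 a_3 + a_2 = -17/6  ->  a_5 = -17/120
  x^4: 30 a_6 + 5 a_5 + 8 a_4 - a_3 = 0  ->  30 a_6 = -5 a_5 - 8 a_4 + a_3 = -151/24  ->  a_6 = -151/720
Truncated series: y(x) = 1 + 3 x - (3/2) x^2 - (1/3) x^3 + (5/6) x^4 - (17/120) x^5 - (151/720) x^6 + O(x^7).

a_0 = 1; a_1 = 3; a_2 = -3/2; a_3 = -1/3; a_4 = 5/6; a_5 = -17/120; a_6 = -151/720


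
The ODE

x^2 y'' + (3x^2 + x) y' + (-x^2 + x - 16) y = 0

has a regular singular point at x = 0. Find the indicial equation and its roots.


Divide by x^2 to reach normal form y'' + P_1(x) y' + P_2(x) y = 0 with P_1(x) = 3 + 1/x and P_2(x) = -1 + 1/x - 16/x^2.
x = 0 is a singular point because the y'-coefficient 3 + 1/x has a pole at x = 0 and the y-coefficient -1 + 1/x - 16/x^2 has a pole at x = 0.
It is a regular singular point because x P_1(x) = p(x) = 3x + 1 and x^2 P_2(x) = q(x) = -x^2 + x - 16 are polynomials, hence analytic at x = 0.
p(0) = 1,  q(0) = -16.
Indicial equation: r(r-1) + p(0) r + q(0) = 0, i.e. r^2 + (p(0) - 1) r + q(0) = 0, i.e. r^2 - 16 = 0.
Discriminant: (0)^2 - 4(-16) = 64, so r = (0 ± 8)/2.
Solving: r_1 = 4, r_2 = -4.

indicial: r^2 - 16 = 0; roots r_1 = 4, r_2 = -4


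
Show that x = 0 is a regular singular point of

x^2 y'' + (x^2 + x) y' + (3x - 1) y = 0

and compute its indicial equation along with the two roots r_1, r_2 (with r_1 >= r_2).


Divide by x^2 to reach normal form y'' + P_1(x) y' + P_2(x) y = 0 with P_1(x) = 1 + 1/x and P_2(x) = 3/x - 1/x^2.
x = 0 is a singular point because the y'-coefficient 1 + 1/x has a pole at x = 0 and the y-coefficient 3/x - 1/x^2 has a pole at x = 0.
It is a regular singular point because x P_1(x) = p(x) = x + 1 and x^2 P_2(x) = q(x) = 3x - 1 are polynomials, hence analytic at x = 0.
p(0) = 1,  q(0) = -1.
Indicial equation: r(r-1) + p(0) r + q(0) = 0, i.e. r^2 + (p(0) - 1) r + q(0) = 0, i.e. r^2 - 1 = 0.
Discriminant: (0)^2 - 4(-1) = 4, so r = (0 ± 2)/2.
Solving: r_1 = 1, r_2 = -1.

indicial: r^2 - 1 = 0; roots r_1 = 1, r_2 = -1


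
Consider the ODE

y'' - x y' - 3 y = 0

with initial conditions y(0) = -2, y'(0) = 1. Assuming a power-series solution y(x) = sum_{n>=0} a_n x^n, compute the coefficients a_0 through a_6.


Ansatz: y(x) = sum_{n>=0} a_n x^n, so y'(x) = sum_{n>=1} n a_n x^(n-1) and y''(x) = sum_{n>=2} n(n-1) a_n x^(n-2).
Substitute into P(x) y'' + Q(x) y' + R(x) y = 0 with P(x) = 1, Q(x) = -x, R(x) = -3, and match powers of x.
Initial conditions: a_0 = -2, a_1 = 1.
Setting the coefficient of each power of x to zero and solving order by order (substituting the coefficients already found):
  x^0: 2 a_2 - 3 a_0 = 0  ->  2 a_2 = 3 a_0 = -6  ->  a_2 = -3
  x^1: 6 a_3 - 4 a_1 = 0  ->  6 a_3 = 4 a_1 = 4  ->  a_3 = 2/3
  x^2: 12 a_4 - 5 a_2 = 0  ->  12 a_4 = 5 a_2 = -15  ->  a_4 = -5/4
  x^3: 20 a_5 - 6 a_3 = 0  ->  20 a_5 = 6 a_3 = 4  ->  a_5 = 1/5
  x^4: 30 a_6 - 7 a_4 = 0  ->  30 a_6 = 7 a_4 = -35/4  ->  a_6 = -7/24
Truncated series: y(x) = -2 + x - 3 x^2 + (2/3) x^3 - (5/4) x^4 + (1/5) x^5 - (7/24) x^6 + O(x^7).

a_0 = -2; a_1 = 1; a_2 = -3; a_3 = 2/3; a_4 = -5/4; a_5 = 1/5; a_6 = -7/24


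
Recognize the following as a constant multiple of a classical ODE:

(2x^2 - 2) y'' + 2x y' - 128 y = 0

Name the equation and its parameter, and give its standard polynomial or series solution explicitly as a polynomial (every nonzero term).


All three coefficients share the factor -2; dividing through by -2 gives  (1 - x^2) y'' - x y' + 64 y = 0.
This matches the Chebyshev equation (1 - x^2) y'' - x y' + n^2 y = 0 (note the -x y' term, not -2x y') with n^2 = 64, so n = 8; the polynomial solution is T_8(x).
With y = sum_k a_k x^k, matching x^k gives (k+2)(k+1) a_{k+2} = (k^2 - n^2) a_k = (k - 8)(k + 8) a_k. The right side vanishes at k = 8, so the series with the parity of 8 terminates at degree 8.
Standard normalization: leading coefficient of T_n is 2^(n-1), so a_8 = 2^7 = 128. Work downward with a_k = (k+1)(k+2) a_{k+2} / ((k - 8)(k + 8)):
  a_6 = (7)(8)(128) / ((6 - 8)(6 + 8)) = 7168/(-28) = -256
  a_4 = (5)(6)(-256) / ((4 - 8)(4 + 8)) = -7680/(-48) = 160
  a_2 = (3)(4)(160) / ((2 - 8)(2 + 8)) = 1920/(-60) = -32
  a_0 = (1)(2)(-32) / ((0 - 8)(0 + 8)) = -64/(-64) = 1
Hence T_8(x) = 128 x^8 - 256 x^6 + 160 x^4 - 32 x^2 + 1.

T_8(x); series = 128 x^8 - 256 x^6 + 160 x^4 - 32 x^2 + 1


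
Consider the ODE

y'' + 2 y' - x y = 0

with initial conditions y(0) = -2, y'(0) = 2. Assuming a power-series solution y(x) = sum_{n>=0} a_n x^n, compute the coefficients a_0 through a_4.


Ansatz: y(x) = sum_{n>=0} a_n x^n, so y'(x) = sum_{n>=1} n a_n x^(n-1) and y''(x) = sum_{n>=2} n(n-1) a_n x^(n-2).
Substitute into P(x) y'' + Q(x) y' + R(x) y = 0 with P(x) = 1, Q(x) = 2, R(x) = -x, and match powers of x.
Initial conditions: a_0 = -2, a_1 = 2.
Setting the coefficient of each power of x to zero and solving order by order (substituting the coefficients already found):
  x^0: 2 a_2 + 2 a_1 = 0  ->  2 a_2 = -2 a_1 = -4  ->  a_2 = -2
  x^1: 6 a_3 + 4 a_2 - a_0 = 0  ->  6 a_3 = -4 a_2 + a_0 = 6  ->  a_3 = 1
  x^2: 12 a_4 + 6 a_3 - a_1 = 0  ->  12 a_4 = -6 a_3 + a_1 = -4  ->  a_4 = -1/3
Truncated series: y(x) = -2 + 2 x - 2 x^2 + x^3 - (1/3) x^4 + O(x^5).

a_0 = -2; a_1 = 2; a_2 = -2; a_3 = 1; a_4 = -1/3


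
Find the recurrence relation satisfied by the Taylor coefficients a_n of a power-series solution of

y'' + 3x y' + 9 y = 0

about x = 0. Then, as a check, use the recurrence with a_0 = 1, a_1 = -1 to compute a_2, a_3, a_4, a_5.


Substitute y = sum_n a_n x^n.
y''(x) has coefficient (n+2)(n+1) a_{n+2} at x^n;
3 x y'(x) has coefficient 3 n a_n at x^n (shift);
9 y(x) has coefficient 9 a_n at x^n.
Matching x^n: (n+2)(n+1) a_{n+2} + (3n + 9) a_n = 0.
Thus a_{n+2} = (-3n - 9) / ((n+1)(n+2)) * a_n.

Check with a_0 = 1, a_1 = -1 (apply the recurrence for n = 0, 1, 2, 3): a_0 = 1, a_1 = -1, a_2 = -9/2, a_3 = 2, a_4 = 45/8, a_5 = -9/5.

a_(n+2) = (-3n - 9) / ((n+1)(n+2)) * a_n; check: a_0 = 1, a_1 = -1, a_2 = -9/2, a_3 = 2, a_4 = 45/8, a_5 = -9/5


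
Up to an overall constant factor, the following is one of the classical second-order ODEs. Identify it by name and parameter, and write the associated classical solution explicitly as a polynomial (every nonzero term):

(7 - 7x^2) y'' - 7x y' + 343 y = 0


All three coefficients share the factor 7; dividing through by 7 gives  (1 - x^2) y'' - x y' + 49 y = 0.
This matches the Chebyshev equation (1 - x^2) y'' - x y' + n^2 y = 0 (note the -x y' term, not -2x y') with n^2 = 49, so n = 7; the polynomial solution is T_7(x).
With y = sum_k a_k x^k, matching x^k gives (k+2)(k+1) a_{k+2} = (k^2 - n^2) a_k = (k - 7)(k + 7) a_k. The right side vanishes at k = 7, so the series with the parity of 7 terminates at degree 7.
Standard normalization: leading coefficient of T_n is 2^(n-1), so a_7 = 2^6 = 64. Work downward with a_k = (k+1)(k+2) a_{k+2} / ((k - 7)(k + 7)):
  a_5 = (6)(7)(64) / ((5 - 7)(5 + 7)) = 2688/(-24) = -112
  a_3 = (4)(5)(-112) / ((3 - 7)(3 + 7)) = -2240/(-40) = 56
  a_1 = (2)(3)(56) / ((1 - 7)(1 + 7)) = 336/(-48) = -7
Hence T_7(x) = 64 x^7 - 112 x^5 + 56 x^3 - 7 x.

T_7(x); series = 64 x^7 - 112 x^5 + 56 x^3 - 7 x


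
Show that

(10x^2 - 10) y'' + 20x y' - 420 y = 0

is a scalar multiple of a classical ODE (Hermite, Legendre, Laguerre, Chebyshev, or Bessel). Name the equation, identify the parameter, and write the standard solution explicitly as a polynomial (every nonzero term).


All three coefficients share the factor -10; dividing through by -10 gives  (1 - x^2) y'' - 2x y' + 42 y = 0.
This matches the Legendre equation (1 - x^2) y'' - 2x y' + n(n+1) y = 0 (note the -2x y' term) with n(n+1) = 42, so n = 6; the polynomial solution is P_6(x).
With y = sum_k a_k x^k, matching x^k gives (k+2)(k+1) a_{k+2} = [k(k+1) - n(n+1)] a_k = (k - 6)(k + 7) a_k. The right side vanishes at k = 6, so the series with the parity of 6 terminates at degree 6.
Standard normalization (P_n(1) = 1): leading coefficient (2n)!/(2^n (n!)^2) = 479001600/(64*518400) = 231/16, so a_6 = 231/16. Work downward with a_k = (k+1)(k+2) a_{k+2} / ((k - 6)(k + 7)):
  a_4 = (5)(6)(231/16) / ((4 - 6)(4 + 7)) = (3465/8)/(-22) = -315/16
  a_2 = (3)(4)(-315/16) / ((2 - 6)(2 + 7)) = (-945/4)/(-36) = 105/16
  a_0 = (1)(2)(105/16) / ((0 - 6)(0 + 7)) = (105/8)/(-42) = -5/16
Hence P_6(x) = 231 x^6/16 - 315 x^4/16 + 105 x^2/16 - 5/16.

P_6(x); series = 231 x^6/16 - 315 x^4/16 + 105 x^2/16 - 5/16


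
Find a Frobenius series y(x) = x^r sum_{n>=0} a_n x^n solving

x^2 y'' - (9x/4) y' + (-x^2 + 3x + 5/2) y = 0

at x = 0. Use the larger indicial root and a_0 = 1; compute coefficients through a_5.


Write in Frobenius form y'' + (p(x)/x) y' + (q(x)/x^2) y = 0:
  p(x) = -9/4,  q(x) = -x^2 + 3x + 5/2.
Indicial equation: r(r-1) + (-9/4) r + (5/2) = 0 -> roots r_1 = 2, r_2 = 5/4.
Take r = r_1 = 2. Let y(x) = x^r sum_{n>=0} a_n x^n with a_0 = 1.
Substitute y = x^r sum a_n x^n and match x^{r+n}. The recurrence is
  D(n) a_n + 3 a_{n-1} - 1 a_{n-2} = 0,  where D(n) = (r+n)(r+n-1) + (-9/4)(r+n) + (5/2).
  a_n = [-3 a_{n-1} + 1 a_{n-2}] / D(n).
Since the indicial polynomial factors as (r - r_1)(r - r_2), D(n) = (r_1 + n - r_1)(r_1 + n - r_2) = n(n + 3/4).
Evaluating step by step (a_0 = 1):
  n = 1: D(1) = 1(1 + 3/4) = 7/4; numerator = -3(1) = -3; a_1 = (-3)/(7/4) = -12/7
  n = 2: D(2) = 2(2 + 3/4) = 11/2; numerator = -3(-12/7) + 1(1) = 43/7; a_2 = (43/7)/(11/2) = 86/77
  n = 3: D(3) = 3(3 + 3/4) = 45/4; numerator = -3(86/77) + 1(-12/7) = -390/77; a_3 = (-390/77)/(45/4) = -104/231
  n = 4: D(4) = 4(4 + 3/4) = 19; numerator = -3(-104/231) + 1(86/77) = 190/77; a_4 = (190/77)/(19) = 10/77
  n = 5: D(5) = 5(5 + 3/4) = 115/4; numerator = -3(10/77) + 1(-104/231) = -194/231; a_5 = (-194/231)/(115/4) = -776/26565

r = 2; a_0 = 1; a_1 = -12/7; a_2 = 86/77; a_3 = -104/231; a_4 = 10/77; a_5 = -776/26565


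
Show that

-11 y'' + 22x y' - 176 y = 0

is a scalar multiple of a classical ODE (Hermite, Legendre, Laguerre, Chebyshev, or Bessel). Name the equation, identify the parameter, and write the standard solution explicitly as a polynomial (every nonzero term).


All three coefficients share the factor -11; dividing through by -11 gives  y'' - 2x y' + 16 y = 0.
This matches the Hermite equation y'' - 2x y' + 2n y = 0 with 2n = 16, so n = 8; the polynomial solution is H_8(x).
With y = sum_k a_k x^k, matching x^k gives (k+2)(k+1) a_{k+2} = 2(k - n) a_k = 2(k - 8) a_k. The right side vanishes at k = 8, so the series with the parity of 8 terminates at degree 8.
Standard normalization: leading coefficient of H_n is 2^n, so a_8 = 2^8 = 256. Work downward with a_k = (k+1)(k+2) a_{k+2} / (2(k - n)):
  a_6 = (7)(8)(256) / (2(6 - 8)) = 14336/(-4) = -3584
  a_4 = (5)(6)(-3584) / (2(4 - 8)) = -107520/(-8) = 13440
  a_2 = (3)(4)(13440) / (2(2 - 8)) = 161280/(-12) = -13440
  a_0 = (1)(2)(-13440) / (2(0 - 8)) = -26880/(-16) = 1680
Hence H_8(x) = 256 x^8 - 3584 x^6 + 13440 x^4 - 13440 x^2 + 1680.

H_8(x); series = 256 x^8 - 3584 x^6 + 13440 x^4 - 13440 x^2 + 1680


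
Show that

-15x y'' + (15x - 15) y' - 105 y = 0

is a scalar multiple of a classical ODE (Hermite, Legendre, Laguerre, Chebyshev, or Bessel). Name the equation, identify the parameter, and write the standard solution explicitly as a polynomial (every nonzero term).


All three coefficients share the factor -15; dividing through by -15 gives  x y'' + (1 - x) y' + 7 y = 0.
This matches the Laguerre equation x y'' + (1 - x) y' + n y = 0 with n = 7; the polynomial solution is L_7(x).
With y = sum_k a_k x^k, matching x^k gives (k+1)k a_{k+1} + (k+1) a_{k+1} - k a_k + n a_k = 0, i.e. (k+1)^2 a_{k+1} = (k - n) a_k = (k - 7) a_k. The right side vanishes at k = 7, so the series terminates at degree 7.
Standard normalization L_n(0) = 1 gives a_0 = 1. Work upward with a_{k+1} = (k - 7) a_k / (k+1)^2:
  a_1 = (0 - 7)(1) / 1^2 = -7/1 = -7
  a_2 = (1 - 7)(-7) / 2^2 = 42/4 = 21/2
  a_3 = (2 - 7)(21/2) / 3^2 = (-105/2)/9 = -35/6
  a_4 = (3 - 7)(-35/6) / 4^2 = (70/3)/16 = 35/24
  a_5 = (4 - 7)(35/24) / 5^2 = (-35/8)/25 = -7/40
  a_6 = (5 - 7)(-7/40) / 6^2 = (7/20)/36 = 7/720
  a_7 = (6 - 7)(7/720) / 7^2 = (-7/720)/49 = -1/5040
Hence L_7(x) = -x^7/5040 + 7 x^6/720 - 7 x^5/40 + 35 x^4/24 - 35 x^3/6 + 21 x^2/2 - 7 x + 1.

L_7(x); series = -x^7/5040 + 7 x^6/720 - 7 x^5/40 + 35 x^4/24 - 35 x^3/6 + 21 x^2/2 - 7 x + 1


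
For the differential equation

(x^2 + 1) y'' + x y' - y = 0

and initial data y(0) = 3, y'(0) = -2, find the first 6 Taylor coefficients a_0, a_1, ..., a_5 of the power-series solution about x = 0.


Ansatz: y(x) = sum_{n>=0} a_n x^n, so y'(x) = sum_{n>=1} n a_n x^(n-1) and y''(x) = sum_{n>=2} n(n-1) a_n x^(n-2).
Substitute into P(x) y'' + Q(x) y' + R(x) y = 0 with P(x) = x^2 + 1, Q(x) = x, R(x) = -1, and match powers of x.
Initial conditions: a_0 = 3, a_1 = -2.
Setting the coefficient of each power of x to zero and solving order by order (substituting the coefficients already found):
  x^0: 2 a_2 - a_0 = 0  ->  2 a_2 = a_0 = 3  ->  a_2 = 3/2
  x^1: 6 a_3 = 0  ->  a_3 = 0
  x^2: 12 a_4 + 3 a_2 = 0  ->  12 a_4 = -3 a_2 = -9/2  ->  a_4 = -3/8
  x^3: 20 a_5 + 8 a_3 = 0  ->  20 a_5 = -8 a_3 = 0  ->  a_5 = 0
Truncated series: y(x) = 3 - 2 x + (3/2) x^2 - (3/8) x^4 + O(x^6).

a_0 = 3; a_1 = -2; a_2 = 3/2; a_3 = 0; a_4 = -3/8; a_5 = 0


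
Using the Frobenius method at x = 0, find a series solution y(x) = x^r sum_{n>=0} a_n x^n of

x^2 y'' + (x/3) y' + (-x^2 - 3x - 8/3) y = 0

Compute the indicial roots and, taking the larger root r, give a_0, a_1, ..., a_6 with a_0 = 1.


Write in Frobenius form y'' + (p(x)/x) y' + (q(x)/x^2) y = 0:
  p(x) = 1/3,  q(x) = -x^2 - 3x - 8/3.
Indicial equation: r(r-1) + (1/3) r + (-8/3) = 0 -> roots r_1 = 2, r_2 = -4/3.
Take r = r_1 = 2. Let y(x) = x^r sum_{n>=0} a_n x^n with a_0 = 1.
Substitute y = x^r sum a_n x^n and match x^{r+n}. The recurrence is
  D(n) a_n - 3 a_{n-1} - 1 a_{n-2} = 0,  where D(n) = (r+n)(r+n-1) + (1/3)(r+n) + (-8/3).
  a_n = [3 a_{n-1} + 1 a_{n-2}] / D(n).
Since the indicial polynomial factors as (r - r_1)(r - r_2), D(n) = (r_1 + n - r_1)(r_1 + n - r_2) = n(n + 10/3).
Evaluating step by step (a_0 = 1):
  n = 1: D(1) = 1(1 + 10/3) = 13/3; numerator = 3(1) = 3; a_1 = (3)/(13/3) = 9/13
  n = 2: D(2) = 2(2 + 10/3) = 32/3; numerator = 3(9/13) + 1(1) = 40/13; a_2 = (40/13)/(32/3) = 15/52
  n = 3: D(3) = 3(3 + 10/3) = 19; numerator = 3(15/52) + 1(9/13) = 81/52; a_3 = (81/52)/(19) = 81/988
  n = 4: D(4) = 4(4 + 10/3) = 88/3; numerator = 3(81/988) + 1(15/52) = 132/247; a_4 = (132/247)/(88/3) = 9/494
  n = 5: D(5) = 5(5 + 10/3) = 125/3; numerator = 3(9/494) + 1(81/988) = 135/988; a_5 = (135/988)/(125/3) = 81/24700
  n = 6: D(6) = 6(6 + 10/3) = 56; numerator = 3(81/24700) + 1(9/494) = 693/24700; a_6 = (693/24700)/(56) = 99/197600

r = 2; a_0 = 1; a_1 = 9/13; a_2 = 15/52; a_3 = 81/988; a_4 = 9/494; a_5 = 81/24700; a_6 = 99/197600


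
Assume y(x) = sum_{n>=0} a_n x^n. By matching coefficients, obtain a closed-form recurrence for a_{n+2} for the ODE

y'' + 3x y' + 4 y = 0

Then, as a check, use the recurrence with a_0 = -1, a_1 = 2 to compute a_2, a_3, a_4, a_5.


Substitute y = sum_n a_n x^n.
y''(x) has coefficient (n+2)(n+1) a_{n+2} at x^n;
3 x y'(x) has coefficient 3 n a_n at x^n (shift);
4 y(x) has coefficient 4 a_n at x^n.
Matching x^n: (n+2)(n+1) a_{n+2} + (3n + 4) a_n = 0.
Thus a_{n+2} = (-3n - 4) / ((n+1)(n+2)) * a_n.

Check with a_0 = -1, a_1 = 2 (apply the recurrence for n = 0, 1, 2, 3): a_0 = -1, a_1 = 2, a_2 = 2, a_3 = -7/3, a_4 = -5/3, a_5 = 91/60.

a_(n+2) = (-3n - 4) / ((n+1)(n+2)) * a_n; check: a_0 = -1, a_1 = 2, a_2 = 2, a_3 = -7/3, a_4 = -5/3, a_5 = 91/60


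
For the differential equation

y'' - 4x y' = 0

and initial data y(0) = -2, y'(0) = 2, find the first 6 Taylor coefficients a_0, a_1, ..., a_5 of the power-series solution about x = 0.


Ansatz: y(x) = sum_{n>=0} a_n x^n, so y'(x) = sum_{n>=1} n a_n x^(n-1) and y''(x) = sum_{n>=2} n(n-1) a_n x^(n-2).
Substitute into P(x) y'' + Q(x) y' + R(x) y = 0 with P(x) = 1, Q(x) = -4x, R(x) = 0, and match powers of x.
Initial conditions: a_0 = -2, a_1 = 2.
Setting the coefficient of each power of x to zero and solving order by order (substituting the coefficients already found):
  x^0: 2 a_2 = 0  ->  a_2 = 0
  x^1: 6 a_3 - 4 a_1 = 0  ->  6 a_3 = 4 a_1 = 8  ->  a_3 = 4/3
  x^2: 12 a_4 - 8 a_2 = 0  ->  12 a_4 = 8 a_2 = 0  ->  a_4 = 0
  x^3: 20 a_5 - 12 a_3 = 0  ->  20 a_5 = 12 a_3 = 16  ->  a_5 = 4/5
Truncated series: y(x) = -2 + 2 x + (4/3) x^3 + (4/5) x^5 + O(x^6).

a_0 = -2; a_1 = 2; a_2 = 0; a_3 = 4/3; a_4 = 0; a_5 = 4/5


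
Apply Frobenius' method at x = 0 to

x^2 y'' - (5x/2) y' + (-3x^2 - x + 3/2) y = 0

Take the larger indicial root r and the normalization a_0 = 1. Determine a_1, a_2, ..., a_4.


Write in Frobenius form y'' + (p(x)/x) y' + (q(x)/x^2) y = 0:
  p(x) = -5/2,  q(x) = -3x^2 - x + 3/2.
Indicial equation: r(r-1) + (-5/2) r + (3/2) = 0 -> roots r_1 = 3, r_2 = 1/2.
Take r = r_1 = 3. Let y(x) = x^r sum_{n>=0} a_n x^n with a_0 = 1.
Substitute y = x^r sum a_n x^n and match x^{r+n}. The recurrence is
  D(n) a_n - 1 a_{n-1} - 3 a_{n-2} = 0,  where D(n) = (r+n)(r+n-1) + (-5/2)(r+n) + (3/2).
  a_n = [1 a_{n-1} + 3 a_{n-2}] / D(n).
Since the indicial polynomial factors as (r - r_1)(r - r_2), D(n) = (r_1 + n - r_1)(r_1 + n - r_2) = n(n + 5/2).
Evaluating step by step (a_0 = 1):
  n = 1: D(1) = 1(1 + 5/2) = 7/2; numerator = 1(1) = 1; a_1 = (1)/(7/2) = 2/7
  n = 2: D(2) = 2(2 + 5/2) = 9; numerator = 1(2/7) + 3(1) = 23/7; a_2 = (23/7)/(9) = 23/63
  n = 3: D(3) = 3(3 + 5/2) = 33/2; numerator = 1(23/63) + 3(2/7) = 11/9; a_3 = (11/9)/(33/2) = 2/27
  n = 4: D(4) = 4(4 + 5/2) = 26; numerator = 1(2/27) + 3(23/63) = 221/189; a_4 = (221/189)/(26) = 17/378

r = 3; a_0 = 1; a_1 = 2/7; a_2 = 23/63; a_3 = 2/27; a_4 = 17/378


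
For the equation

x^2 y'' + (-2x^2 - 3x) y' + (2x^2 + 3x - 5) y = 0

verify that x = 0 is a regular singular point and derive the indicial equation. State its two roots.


Divide by x^2 to reach normal form y'' + P_1(x) y' + P_2(x) y = 0 with P_1(x) = -2 - 3/x and P_2(x) = 2 + 3/x - 5/x^2.
x = 0 is a singular point because the y'-coefficient -2 - 3/x has a pole at x = 0 and the y-coefficient 2 + 3/x - 5/x^2 has a pole at x = 0.
It is a regular singular point because x P_1(x) = p(x) = -2x - 3 and x^2 P_2(x) = q(x) = 2x^2 + 3x - 5 are polynomials, hence analytic at x = 0.
p(0) = -3,  q(0) = -5.
Indicial equation: r(r-1) + p(0) r + q(0) = 0, i.e. r^2 + (p(0) - 1) r + q(0) = 0, i.e. r^2 - 4 r - 5 = 0.
Discriminant: (-4)^2 - 4(-5) = 36, so r = (4 ± 6)/2.
Solving: r_1 = 5, r_2 = -1.

indicial: r^2 - 4 r - 5 = 0; roots r_1 = 5, r_2 = -1


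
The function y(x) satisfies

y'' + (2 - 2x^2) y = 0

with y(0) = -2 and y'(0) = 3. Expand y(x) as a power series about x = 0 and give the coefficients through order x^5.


Ansatz: y(x) = sum_{n>=0} a_n x^n, so y'(x) = sum_{n>=1} n a_n x^(n-1) and y''(x) = sum_{n>=2} n(n-1) a_n x^(n-2).
Substitute into P(x) y'' + Q(x) y' + R(x) y = 0 with P(x) = 1, Q(x) = 0, R(x) = 2 - 2x^2, and match powers of x.
Initial conditions: a_0 = -2, a_1 = 3.
Setting the coefficient of each power of x to zero and solving order by order (substituting the coefficients already found):
  x^0: 2 a_2 + 2 a_0 = 0  ->  2 a_2 = -2 a_0 = 4  ->  a_2 = 2
  x^1: 6 a_3 + 2 a_1 = 0  ->  6 a_3 = -2 a_1 = -6  ->  a_3 = -1
  x^2: 12 a_4 + 2 a_2 - 2 a_0 = 0  ->  12 a_4 = -2 a_2 + 2 a_0 = -8  ->  a_4 = -2/3
  x^3: 20 a_5 + 2 a_3 - 2 a_1 = 0  ->  20 a_5 = -2 a_3 + 2 a_1 = 8  ->  a_5 = 2/5
Truncated series: y(x) = -2 + 3 x + 2 x^2 - x^3 - (2/3) x^4 + (2/5) x^5 + O(x^6).

a_0 = -2; a_1 = 3; a_2 = 2; a_3 = -1; a_4 = -2/3; a_5 = 2/5


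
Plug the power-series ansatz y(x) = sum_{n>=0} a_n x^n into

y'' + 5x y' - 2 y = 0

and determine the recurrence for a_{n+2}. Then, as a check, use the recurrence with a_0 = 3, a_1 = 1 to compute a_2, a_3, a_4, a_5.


Substitute y = sum_n a_n x^n.
y''(x) has coefficient (n+2)(n+1) a_{n+2} at x^n;
5 x y'(x) has coefficient 5 n a_n at x^n (shift);
-2 y(x) has coefficient -2 a_n at x^n.
Matching x^n: (n+2)(n+1) a_{n+2} + (5n - 2) a_n = 0.
Thus a_{n+2} = (-5n + 2) / ((n+1)(n+2)) * a_n.

Check with a_0 = 3, a_1 = 1 (apply the recurrence for n = 0, 1, 2, 3): a_0 = 3, a_1 = 1, a_2 = 3, a_3 = -1/2, a_4 = -2, a_5 = 13/40.

a_(n+2) = (-5n + 2) / ((n+1)(n+2)) * a_n; check: a_0 = 3, a_1 = 1, a_2 = 3, a_3 = -1/2, a_4 = -2, a_5 = 13/40


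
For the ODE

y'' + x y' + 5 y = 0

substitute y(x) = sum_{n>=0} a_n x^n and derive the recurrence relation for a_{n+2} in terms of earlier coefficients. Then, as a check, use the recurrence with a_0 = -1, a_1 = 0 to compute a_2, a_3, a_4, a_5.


Substitute y = sum_n a_n x^n.
y''(x) has coefficient (n+2)(n+1) a_{n+2} at x^n;
x y'(x) has coefficient n a_n at x^n (shift);
5 y(x) has coefficient 5 a_n at x^n.
Matching x^n: (n+2)(n+1) a_{n+2} + (n + 5) a_n = 0.
Thus a_{n+2} = (-n - 5) / ((n+1)(n+2)) * a_n.

Check with a_0 = -1, a_1 = 0 (apply the recurrence for n = 0, 1, 2, 3): a_0 = -1, a_1 = 0, a_2 = 5/2, a_3 = 0, a_4 = -35/24, a_5 = 0.

a_(n+2) = (-n - 5) / ((n+1)(n+2)) * a_n; check: a_0 = -1, a_1 = 0, a_2 = 5/2, a_3 = 0, a_4 = -35/24, a_5 = 0


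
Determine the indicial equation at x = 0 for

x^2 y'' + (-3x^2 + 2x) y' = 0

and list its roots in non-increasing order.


Divide by x^2 to reach normal form y'' + P_1(x) y' + P_2(x) y = 0 with P_1(x) = -3 + 2/x and P_2(x) = 0.
x = 0 is a singular point because the y'-coefficient -3 + 2/x has a pole at x = 0.
It is a regular singular point because x P_1(x) = p(x) = 2 - 3x and x^2 P_2(x) = q(x) = 0 are polynomials, hence analytic at x = 0.
p(0) = 2,  q(0) = 0.
Indicial equation: r(r-1) + p(0) r + q(0) = 0, i.e. r^2 + (p(0) - 1) r + q(0) = 0, i.e. r^2 + 1 r = 0.
Discriminant: (1)^2 - 4(0) = 1, so r = (-1 ± 1)/2.
Solving: r_1 = 0, r_2 = -1.

indicial: r^2 + 1 r = 0; roots r_1 = 0, r_2 = -1


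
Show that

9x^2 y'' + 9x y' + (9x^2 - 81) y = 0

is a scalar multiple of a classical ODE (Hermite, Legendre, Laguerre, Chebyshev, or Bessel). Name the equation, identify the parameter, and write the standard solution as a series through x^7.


All three coefficients share the factor 9; dividing through by 9 gives  x^2 y'' + x y' + (x^2 - 9) y = 0.
This matches the Bessel equation x^2 y'' + x y' + (x^2 - nu^2) y = 0 with nu^2 = 9, so nu = 3; the solution bounded at x = 0 is J_3(x).
Frobenius at x = 0: indicial roots ±nu; for r = nu the recurrence k(k + 2nu) c_k = -c_{k-2} gives the standard series J_nu(x) = sum_{k>=0} (-1)^k / (k! (k+nu)!) (x/2)^(2k+nu). Evaluate the first 3 terms:
  k = 0: (-1)^0 / (0! * 3! * 2^3) x^3 = 1/(1*6*8) x^3 = (1/48) x^3
  k = 1: (-1)^1 / (1! * 4! * 2^5) x^5 = -1/(1*24*32) x^5 = (-1/768) x^5
  k = 2: (-1)^2 / (2! * 5! * 2^7) x^7 = 1/(2*120*128) x^7 = (1/30720) x^7
Hence J_3(x) = x^7/30720 - x^5/768 + x^3/48 + ....

J_3(x); series = x^7/30720 - x^5/768 + x^3/48


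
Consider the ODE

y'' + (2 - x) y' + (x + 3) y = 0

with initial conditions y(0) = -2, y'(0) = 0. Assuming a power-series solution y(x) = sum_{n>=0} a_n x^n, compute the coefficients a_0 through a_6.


Ansatz: y(x) = sum_{n>=0} a_n x^n, so y'(x) = sum_{n>=1} n a_n x^(n-1) and y''(x) = sum_{n>=2} n(n-1) a_n x^(n-2).
Substitute into P(x) y'' + Q(x) y' + R(x) y = 0 with P(x) = 1, Q(x) = 2 - x, R(x) = x + 3, and match powers of x.
Initial conditions: a_0 = -2, a_1 = 0.
Setting the coefficient of each power of x to zero and solving order by order (substituting the coefficients already found):
  x^0: 2 a_2 + 2 a_1 + 3 a_0 = 0  ->  2 a_2 = -2 a_1 - 3 a_0 = 6  ->  a_2 = 3
  x^1: 6 a_3 + 4 a_2 + 2 a_1 + a_0 = 0  ->  6 a_3 = -4 a_2 - 2 a_1 - a_0 = -10  ->  a_3 = -5/3
  x^2: 12 a_4 + 6 a_3 + a_2 + a_1 = 0  ->  12 a_4 = -6 a_3 - a_2 - a_1 = 7  ->  a_4 = 7/12
  x^3: 20 a_5 + 8 a_4 + a_2 = 0  ->  20 a_5 = -8 a_4 - a_2 = -23/3  ->  a_5 = -23/60
  x^4: 30 a_6 + 10 a_5 - a_4 + a_3 = 0  ->  30 a_6 = -10 a_5 + a_4 - a_3 = 73/12  ->  a_6 = 73/360
Truncated series: y(x) = -2 + 3 x^2 - (5/3) x^3 + (7/12) x^4 - (23/60) x^5 + (73/360) x^6 + O(x^7).

a_0 = -2; a_1 = 0; a_2 = 3; a_3 = -5/3; a_4 = 7/12; a_5 = -23/60; a_6 = 73/360


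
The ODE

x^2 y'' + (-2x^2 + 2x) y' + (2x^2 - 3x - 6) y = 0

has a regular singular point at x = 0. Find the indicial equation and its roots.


Divide by x^2 to reach normal form y'' + P_1(x) y' + P_2(x) y = 0 with P_1(x) = -2 + 2/x and P_2(x) = 2 - 3/x - 6/x^2.
x = 0 is a singular point because the y'-coefficient -2 + 2/x has a pole at x = 0 and the y-coefficient 2 - 3/x - 6/x^2 has a pole at x = 0.
It is a regular singular point because x P_1(x) = p(x) = 2 - 2x and x^2 P_2(x) = q(x) = 2x^2 - 3x - 6 are polynomials, hence analytic at x = 0.
p(0) = 2,  q(0) = -6.
Indicial equation: r(r-1) + p(0) r + q(0) = 0, i.e. r^2 + (p(0) - 1) r + q(0) = 0, i.e. r^2 + 1 r - 6 = 0.
Discriminant: (1)^2 - 4(-6) = 25, so r = (-1 ± 5)/2.
Solving: r_1 = 2, r_2 = -3.

indicial: r^2 + 1 r - 6 = 0; roots r_1 = 2, r_2 = -3


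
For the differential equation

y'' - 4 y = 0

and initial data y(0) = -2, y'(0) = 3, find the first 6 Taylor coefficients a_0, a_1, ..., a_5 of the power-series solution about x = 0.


Ansatz: y(x) = sum_{n>=0} a_n x^n, so y'(x) = sum_{n>=1} n a_n x^(n-1) and y''(x) = sum_{n>=2} n(n-1) a_n x^(n-2).
Substitute into P(x) y'' + Q(x) y' + R(x) y = 0 with P(x) = 1, Q(x) = 0, R(x) = -4, and match powers of x.
Initial conditions: a_0 = -2, a_1 = 3.
Setting the coefficient of each power of x to zero and solving order by order (substituting the coefficients already found):
  x^0: 2 a_2 - 4 a_0 = 0  ->  2 a_2 = 4 a_0 = -8  ->  a_2 = -4
  x^1: 6 a_3 - 4 a_1 = 0  ->  6 a_3 = 4 a_1 = 12  ->  a_3 = 2
  x^2: 12 a_4 - 4 a_2 = 0  ->  12 a_4 = 4 a_2 = -16  ->  a_4 = -4/3
  x^3: 20 a_5 - 4 a_3 = 0  ->  20 a_5 = 4 a_3 = 8  ->  a_5 = 2/5
Truncated series: y(x) = -2 + 3 x - 4 x^2 + 2 x^3 - (4/3) x^4 + (2/5) x^5 + O(x^6).

a_0 = -2; a_1 = 3; a_2 = -4; a_3 = 2; a_4 = -4/3; a_5 = 2/5


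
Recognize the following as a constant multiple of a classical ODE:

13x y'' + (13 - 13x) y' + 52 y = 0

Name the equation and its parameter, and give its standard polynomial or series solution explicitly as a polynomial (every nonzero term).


All three coefficients share the factor 13; dividing through by 13 gives  x y'' + (1 - x) y' + 4 y = 0.
This matches the Laguerre equation x y'' + (1 - x) y' + n y = 0 with n = 4; the polynomial solution is L_4(x).
With y = sum_k a_k x^k, matching x^k gives (k+1)k a_{k+1} + (k+1) a_{k+1} - k a_k + n a_k = 0, i.e. (k+1)^2 a_{k+1} = (k - n) a_k = (k - 4) a_k. The right side vanishes at k = 4, so the series terminates at degree 4.
Standard normalization L_n(0) = 1 gives a_0 = 1. Work upward with a_{k+1} = (k - 4) a_k / (k+1)^2:
  a_1 = (0 - 4)(1) / 1^2 = -4/1 = -4
  a_2 = (1 - 4)(-4) / 2^2 = 12/4 = 3
  a_3 = (2 - 4)(3) / 3^2 = -6/9 = -2/3
  a_4 = (3 - 4)(-2/3) / 4^2 = (2/3)/16 = 1/24
Hence L_4(x) = x^4/24 - 2 x^3/3 + 3 x^2 - 4 x + 1.

L_4(x); series = x^4/24 - 2 x^3/3 + 3 x^2 - 4 x + 1


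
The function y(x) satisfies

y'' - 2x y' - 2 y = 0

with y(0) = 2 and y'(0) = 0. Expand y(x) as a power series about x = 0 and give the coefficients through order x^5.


Ansatz: y(x) = sum_{n>=0} a_n x^n, so y'(x) = sum_{n>=1} n a_n x^(n-1) and y''(x) = sum_{n>=2} n(n-1) a_n x^(n-2).
Substitute into P(x) y'' + Q(x) y' + R(x) y = 0 with P(x) = 1, Q(x) = -2x, R(x) = -2, and match powers of x.
Initial conditions: a_0 = 2, a_1 = 0.
Setting the coefficient of each power of x to zero and solving order by order (substituting the coefficients already found):
  x^0: 2 a_2 - 2 a_0 = 0  ->  2 a_2 = 2 a_0 = 4  ->  a_2 = 2
  x^1: 6 a_3 - 4 a_1 = 0  ->  6 a_3 = 4 a_1 = 0  ->  a_3 = 0
  x^2: 12 a_4 - 6 a_2 = 0  ->  12 a_4 = 6 a_2 = 12  ->  a_4 = 1
  x^3: 20 a_5 - 8 a_3 = 0  ->  20 a_5 = 8 a_3 = 0  ->  a_5 = 0
Truncated series: y(x) = 2 + 2 x^2 + x^4 + O(x^6).

a_0 = 2; a_1 = 0; a_2 = 2; a_3 = 0; a_4 = 1; a_5 = 0


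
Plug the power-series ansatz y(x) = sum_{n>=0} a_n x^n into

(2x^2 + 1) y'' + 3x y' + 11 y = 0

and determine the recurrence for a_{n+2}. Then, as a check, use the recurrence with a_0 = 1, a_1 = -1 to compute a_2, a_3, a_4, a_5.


Substitute y = sum_n a_n x^n.
(1 + 2 x^2) y'' contributes (n+2)(n+1) a_{n+2} + 2 n(n-1) a_n at x^n.
3 x y'(x) contributes 3 n a_n at x^n.
11 y(x) contributes 11 a_n at x^n.
Matching x^n: (n+2)(n+1) a_{n+2} + (2 n(n-1) + 3 n + 11) a_n = 0.
Thus a_{n+2} = (-2 n(n-1) - 3 n - 11) / ((n+1)(n+2)) * a_n.

Check with a_0 = 1, a_1 = -1 (apply the recurrence for n = 0, 1, 2, 3): a_0 = 1, a_1 = -1, a_2 = -11/2, a_3 = 7/3, a_4 = 77/8, a_5 = -56/15.

a_(n+2) = (-2 n(n-1) - 3 n - 11) / ((n+1)(n+2)) * a_n; check: a_0 = 1, a_1 = -1, a_2 = -11/2, a_3 = 7/3, a_4 = 77/8, a_5 = -56/15


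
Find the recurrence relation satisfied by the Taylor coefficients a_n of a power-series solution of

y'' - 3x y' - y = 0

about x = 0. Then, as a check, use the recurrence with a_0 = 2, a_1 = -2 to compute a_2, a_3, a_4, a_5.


Substitute y = sum_n a_n x^n.
y''(x) has coefficient (n+2)(n+1) a_{n+2} at x^n;
-3 x y'(x) has coefficient -3 n a_n at x^n (shift);
-y(x) has coefficient -1 a_n at x^n.
Matching x^n: (n+2)(n+1) a_{n+2} + (-3n - 1) a_n = 0.
Thus a_{n+2} = (3n + 1) / ((n+1)(n+2)) * a_n.

Check with a_0 = 2, a_1 = -2 (apply the recurrence for n = 0, 1, 2, 3): a_0 = 2, a_1 = -2, a_2 = 1, a_3 = -4/3, a_4 = 7/12, a_5 = -2/3.

a_(n+2) = (3n + 1) / ((n+1)(n+2)) * a_n; check: a_0 = 2, a_1 = -2, a_2 = 1, a_3 = -4/3, a_4 = 7/12, a_5 = -2/3


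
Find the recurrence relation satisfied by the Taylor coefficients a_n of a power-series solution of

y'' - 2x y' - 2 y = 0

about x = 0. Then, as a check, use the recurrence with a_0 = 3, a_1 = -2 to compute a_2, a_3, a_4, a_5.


Substitute y = sum_n a_n x^n.
y''(x) has coefficient (n+2)(n+1) a_{n+2} at x^n;
-2 x y'(x) has coefficient -2 n a_n at x^n (shift);
-2 y(x) has coefficient -2 a_n at x^n.
Matching x^n: (n+2)(n+1) a_{n+2} + (-2n - 2) a_n = 0.
Thus a_{n+2} = (2n + 2) / ((n+1)(n+2)) * a_n.

Check with a_0 = 3, a_1 = -2 (apply the recurrence for n = 0, 1, 2, 3): a_0 = 3, a_1 = -2, a_2 = 3, a_3 = -4/3, a_4 = 3/2, a_5 = -8/15.

a_(n+2) = (2n + 2) / ((n+1)(n+2)) * a_n; check: a_0 = 3, a_1 = -2, a_2 = 3, a_3 = -4/3, a_4 = 3/2, a_5 = -8/15


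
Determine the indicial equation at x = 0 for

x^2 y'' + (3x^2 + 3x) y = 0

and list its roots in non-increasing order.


Divide by x^2 to reach normal form y'' + P_1(x) y' + P_2(x) y = 0 with P_1(x) = 0 and P_2(x) = 3 + 3/x.
x = 0 is a singular point because the y-coefficient 3 + 3/x has a pole at x = 0.
It is a regular singular point because x P_1(x) = p(x) = 0 and x^2 P_2(x) = q(x) = 3x^2 + 3x are polynomials, hence analytic at x = 0.
p(0) = 0,  q(0) = 0.
Indicial equation: r(r-1) + p(0) r + q(0) = 0, i.e. r^2 + (p(0) - 1) r + q(0) = 0, i.e. r^2 - 1 r = 0.
Discriminant: (-1)^2 - 4(0) = 1, so r = (1 ± 1)/2.
Solving: r_1 = 1, r_2 = 0.

indicial: r^2 - 1 r = 0; roots r_1 = 1, r_2 = 0


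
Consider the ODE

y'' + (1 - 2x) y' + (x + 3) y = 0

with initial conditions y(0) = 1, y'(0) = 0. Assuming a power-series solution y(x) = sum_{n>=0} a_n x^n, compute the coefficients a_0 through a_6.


Ansatz: y(x) = sum_{n>=0} a_n x^n, so y'(x) = sum_{n>=1} n a_n x^(n-1) and y''(x) = sum_{n>=2} n(n-1) a_n x^(n-2).
Substitute into P(x) y'' + Q(x) y' + R(x) y = 0 with P(x) = 1, Q(x) = 1 - 2x, R(x) = x + 3, and match powers of x.
Initial conditions: a_0 = 1, a_1 = 0.
Setting the coefficient of each power of x to zero and solving order by order (substituting the coefficients already found):
  x^0: 2 a_2 + a_1 + 3 a_0 = 0  ->  2 a_2 = -a_1 - 3 a_0 = -3  ->  a_2 = -3/2
  x^1: 6 a_3 + 2 a_2 + a_1 + a_0 = 0  ->  6 a_3 = -2 a_2 - a_1 - a_0 = 2  ->  a_3 = 1/3
  x^2: 12 a_4 + 3 a_3 - a_2 + a_1 = 0  ->  12 a_4 = -3 a_3 + a_2 - a_1 = -5/2  ->  a_4 = -5/24
  x^3: 20 a_5 + 4 a_4 - 3 a_3 + a_2 = 0  ->  20 a_5 = -4 a_4 + 3 a_3 - a_2 = 10/3  ->  a_5 = 1/6
  x^4: 30 a_6 + 5 a_5 - 5 a_4 + a_3 = 0  ->  30 a_6 = -5 a_5 + 5 a_4 - a_3 = -53/24  ->  a_6 = -53/720
Truncated series: y(x) = 1 - (3/2) x^2 + (1/3) x^3 - (5/24) x^4 + (1/6) x^5 - (53/720) x^6 + O(x^7).

a_0 = 1; a_1 = 0; a_2 = -3/2; a_3 = 1/3; a_4 = -5/24; a_5 = 1/6; a_6 = -53/720
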